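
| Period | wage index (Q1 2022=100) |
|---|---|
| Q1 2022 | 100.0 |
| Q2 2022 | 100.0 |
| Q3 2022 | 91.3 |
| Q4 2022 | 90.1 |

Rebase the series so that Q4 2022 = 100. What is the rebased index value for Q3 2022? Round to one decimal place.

Rebased(Q3 2022) = 91.3 / 90.1 × 100 = 101.3319

101.3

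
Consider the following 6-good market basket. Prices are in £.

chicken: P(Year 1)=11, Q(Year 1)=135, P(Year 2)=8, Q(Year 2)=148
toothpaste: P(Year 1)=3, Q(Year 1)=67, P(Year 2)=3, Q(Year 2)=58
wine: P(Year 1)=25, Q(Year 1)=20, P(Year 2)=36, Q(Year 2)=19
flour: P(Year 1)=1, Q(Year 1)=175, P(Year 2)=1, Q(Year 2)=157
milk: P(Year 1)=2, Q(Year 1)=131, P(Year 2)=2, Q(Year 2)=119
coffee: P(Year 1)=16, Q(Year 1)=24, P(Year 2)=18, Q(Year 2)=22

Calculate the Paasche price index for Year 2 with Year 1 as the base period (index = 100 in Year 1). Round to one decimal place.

93.7

Paasche price index uses current-period quantities as weights.
ΣP(Year 2)·Q(Year 2) = 8×148 + 3×58 + 36×19 + 1×157 + 2×119 + 18×22 = 1184 + 174 + 684 + 157 + 238 + 396 = 2833
ΣP(Year 1)·Q(Year 2) = 11×148 + 3×58 + 25×19 + 1×157 + 2×119 + 16×22 = 1628 + 174 + 475 + 157 + 238 + 352 = 3024
Index = 2833 / 3024 × 100 = 93.6839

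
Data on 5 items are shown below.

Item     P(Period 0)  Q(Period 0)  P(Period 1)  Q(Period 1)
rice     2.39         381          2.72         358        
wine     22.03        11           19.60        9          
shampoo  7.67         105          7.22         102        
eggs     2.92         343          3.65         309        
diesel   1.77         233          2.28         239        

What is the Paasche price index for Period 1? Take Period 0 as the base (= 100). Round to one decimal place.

112.6

Paasche price index uses current-period quantities as weights.
ΣP(Period 1)·Q(Period 1) = 2.72×358 + 19.60×9 + 7.22×102 + 3.65×309 + 2.28×239 = 973.76 + 176.4 + 736.44 + 1127.85 + 544.92 = 3559.37
ΣP(Period 0)·Q(Period 1) = 2.39×358 + 22.03×9 + 7.67×102 + 2.92×309 + 1.77×239 = 855.62 + 198.27 + 782.34 + 902.28 + 423.03 = 3161.54
Index = 3559.37 / 3161.54 × 100 = 112.5834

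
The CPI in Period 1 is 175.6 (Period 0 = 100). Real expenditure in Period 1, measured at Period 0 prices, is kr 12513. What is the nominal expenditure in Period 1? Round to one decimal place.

21972.8

Nominal = Real × (Index/100) = 12513 × (175.6/100)
        = 12513 × 1.756 = 21972.8280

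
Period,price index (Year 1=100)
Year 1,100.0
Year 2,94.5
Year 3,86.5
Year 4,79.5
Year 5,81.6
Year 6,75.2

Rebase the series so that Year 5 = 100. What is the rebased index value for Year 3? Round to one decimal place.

Rebased(Year 3) = 86.5 / 81.6 × 100 = 106.0049

106.0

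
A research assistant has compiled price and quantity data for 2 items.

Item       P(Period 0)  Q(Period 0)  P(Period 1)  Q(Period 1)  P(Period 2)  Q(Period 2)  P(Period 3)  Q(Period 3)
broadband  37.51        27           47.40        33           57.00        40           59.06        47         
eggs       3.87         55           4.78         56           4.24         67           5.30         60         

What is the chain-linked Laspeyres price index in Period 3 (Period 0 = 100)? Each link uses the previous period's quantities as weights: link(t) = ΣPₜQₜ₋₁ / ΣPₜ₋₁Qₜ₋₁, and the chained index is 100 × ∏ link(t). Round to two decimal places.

Link Period 0→Period 1:
ΣP(Period 1)Q(Period 0) = 47.40×27 + 4.78×55 = 1279.8 + 262.9 = 1542.7
ΣP(Period 0)Q(Period 0) = 37.51×27 + 3.87×55 = 1012.77 + 212.85 = 1225.62
link = 1542.7/1225.62 = 1.258710
Link Period 1→Period 2:
ΣP(Period 2)Q(Period 1) = 57.00×33 + 4.24×56 = 1881 + 237.44 = 2118.44
ΣP(Period 1)Q(Period 1) = 47.40×33 + 4.78×56 = 1564.2 + 267.68 = 1831.88
link = 2118.44/1831.88 = 1.156429
Link Period 2→Period 3:
ΣP(Period 3)Q(Period 2) = 59.06×40 + 5.30×67 = 2362.4 + 355.1 = 2717.5
ΣP(Period 2)Q(Period 2) = 57.00×40 + 4.24×67 = 2280 + 284.08 = 2564.08
link = 2717.5/2564.08 = 1.059834
Chained index = 100 × 1.258710 × 1.156429 × 1.059834 = 154.2705

154.27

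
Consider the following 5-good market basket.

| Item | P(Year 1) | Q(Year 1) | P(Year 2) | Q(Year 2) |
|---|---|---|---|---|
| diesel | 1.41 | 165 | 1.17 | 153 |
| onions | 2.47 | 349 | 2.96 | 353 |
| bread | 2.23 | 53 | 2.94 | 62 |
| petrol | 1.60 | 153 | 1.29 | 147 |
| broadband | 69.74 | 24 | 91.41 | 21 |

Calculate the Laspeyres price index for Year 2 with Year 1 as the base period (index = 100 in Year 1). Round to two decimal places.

120.49

Laspeyres price index uses base-period quantities as weights.
ΣP(Year 2)·Q(Year 1) = 1.17×165 + 2.96×349 + 2.94×53 + 1.29×153 + 91.41×24 = 193.05 + 1033.04 + 155.82 + 197.37 + 2193.84 = 3773.12
ΣP(Year 1)·Q(Year 1) = 1.41×165 + 2.47×349 + 2.23×53 + 1.60×153 + 69.74×24 = 232.65 + 862.03 + 118.19 + 244.8 + 1673.76 = 3131.43
Index = 3773.12 / 3131.43 × 100 = 120.4919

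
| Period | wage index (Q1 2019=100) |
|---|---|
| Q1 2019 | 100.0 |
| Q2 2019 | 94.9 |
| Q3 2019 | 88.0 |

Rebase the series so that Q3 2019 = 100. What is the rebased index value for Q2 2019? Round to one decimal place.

Rebased(Q2 2019) = 94.9 / 88.0 × 100 = 107.8409

107.8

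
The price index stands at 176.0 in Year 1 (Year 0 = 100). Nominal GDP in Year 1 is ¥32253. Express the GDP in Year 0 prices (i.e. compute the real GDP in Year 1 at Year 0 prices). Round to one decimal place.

18325.6

Real = Nominal ÷ (Index/100) = 32253 ÷ (176.0/100)
     = 32253 ÷ 1.760 = 18325.5682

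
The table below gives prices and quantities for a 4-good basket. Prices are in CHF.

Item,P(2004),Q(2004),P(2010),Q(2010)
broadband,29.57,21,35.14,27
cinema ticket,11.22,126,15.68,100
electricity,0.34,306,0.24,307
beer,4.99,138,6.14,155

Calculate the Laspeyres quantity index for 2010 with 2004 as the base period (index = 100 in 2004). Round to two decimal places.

Laspeyres quantity index uses base-period prices as weights.
ΣP(2004)·Q(2010) = 29.57×27 + 11.22×100 + 0.34×307 + 4.99×155 = 798.39 + 1122 + 104.38 + 773.45 = 2798.22
ΣP(2004)·Q(2004) = 29.57×21 + 11.22×126 + 0.34×306 + 4.99×138 = 620.97 + 1413.72 + 104.04 + 688.62 = 2827.35
Index = 2798.22 / 2827.35 × 100 = 98.9697

98.97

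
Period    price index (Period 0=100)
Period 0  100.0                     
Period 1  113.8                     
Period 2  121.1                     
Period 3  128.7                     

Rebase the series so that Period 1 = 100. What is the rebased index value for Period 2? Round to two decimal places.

106.41

Rebased(Period 2) = 121.1 / 113.8 × 100 = 106.4148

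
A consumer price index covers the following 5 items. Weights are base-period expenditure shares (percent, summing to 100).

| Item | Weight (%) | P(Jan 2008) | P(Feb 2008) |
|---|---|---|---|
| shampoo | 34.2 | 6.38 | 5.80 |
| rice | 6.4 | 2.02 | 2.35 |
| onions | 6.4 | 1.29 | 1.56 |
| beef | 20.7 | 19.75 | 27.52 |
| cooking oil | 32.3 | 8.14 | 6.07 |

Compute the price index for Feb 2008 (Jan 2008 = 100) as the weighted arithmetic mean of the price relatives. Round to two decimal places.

shampoo: 34.2 × (5.80/6.38) = 34.2 × 0.909091 = 31.0909
rice: 6.4 × (2.35/2.02) = 6.4 × 1.163366 = 7.4455
onions: 6.4 × (1.56/1.29) = 6.4 × 1.209302 = 7.7395
beef: 20.7 × (27.52/19.75) = 20.7 × 1.393418 = 28.8437
cooking oil: 32.3 × (6.07/8.14) = 32.3 × 0.745700 = 24.0861
Index = Σ wᵢ·(p₁ᵢ/p₀ᵢ) = 31.0909 + 7.4455 + 7.7395 + 28.8437 + 24.0861 = 99.2059

99.21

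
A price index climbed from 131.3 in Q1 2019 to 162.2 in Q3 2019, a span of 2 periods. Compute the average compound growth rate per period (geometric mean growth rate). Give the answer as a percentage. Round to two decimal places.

Growth factor = (162.2/131.3)^(1/2) = (1.235339)^(1/2) = 1.111458
Growth rate = 1.111458 − 1 = 0.111458 = 11.1458%

11.15%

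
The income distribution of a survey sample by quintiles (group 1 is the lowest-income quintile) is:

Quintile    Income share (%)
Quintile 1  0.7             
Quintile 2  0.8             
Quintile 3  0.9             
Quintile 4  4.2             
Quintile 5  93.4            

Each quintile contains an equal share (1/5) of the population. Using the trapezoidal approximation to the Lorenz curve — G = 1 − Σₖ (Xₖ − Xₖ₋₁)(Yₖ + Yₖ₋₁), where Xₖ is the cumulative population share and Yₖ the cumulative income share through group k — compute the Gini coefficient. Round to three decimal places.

0.755

Cumulative income shares Yₖ: 0.0070, 0.0150, 0.0240, 0.0660, 1.0000
Σ (Xₖ−Xₖ₋₁)(Yₖ+Yₖ₋₁) = (1/5)(0.0070+0.0000) + (1/5)(0.0150+0.0070) + (1/5)(0.0240+0.0150) + (1/5)(0.0660+0.0240) + (1/5)(1.0000+0.0660)
  = 0.0014 + 0.0044 + 0.0078 + 0.0180 + 0.2132 = 0.2448
G = 1 − 0.2448 = 0.7552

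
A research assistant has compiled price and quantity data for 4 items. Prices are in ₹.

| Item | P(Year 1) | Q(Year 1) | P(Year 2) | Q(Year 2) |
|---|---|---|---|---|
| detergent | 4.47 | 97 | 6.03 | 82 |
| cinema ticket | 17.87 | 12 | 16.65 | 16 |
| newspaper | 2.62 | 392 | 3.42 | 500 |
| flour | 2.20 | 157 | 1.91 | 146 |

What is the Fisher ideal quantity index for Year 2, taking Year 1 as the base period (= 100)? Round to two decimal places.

Laspeyres component (base-period weights):
ΣP(Year 1)Q(Year 2) = 4.47×82 + 17.87×16 + 2.62×500 + 2.20×146 = 366.54 + 285.92 + 1310 + 321.2 = 2283.66
ΣP(Year 1)Q(Year 1) = 4.47×97 + 17.87×12 + 2.62×392 + 2.20×157 = 433.59 + 214.44 + 1027.04 + 345.4 = 2020.47
L = 2283.66 / 2020.47 × 100 = 113.0262
Paasche component (current-period weights):
ΣP(Year 2)Q(Year 2) = 6.03×82 + 16.65×16 + 3.42×500 + 1.91×146 = 494.46 + 266.4 + 1710 + 278.86 = 2749.72
ΣP(Year 2)Q(Year 1) = 6.03×97 + 16.65×12 + 3.42×392 + 1.91×157 = 584.91 + 199.8 + 1340.64 + 299.87 = 2425.22
P = 2749.72 / 2425.22 × 100 = 113.3802
Fisher = √(L × P) = √(113.0262 × 113.3802) = 113.2031

113.20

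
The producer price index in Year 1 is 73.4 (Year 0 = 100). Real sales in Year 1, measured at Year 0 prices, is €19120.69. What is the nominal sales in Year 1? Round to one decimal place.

14034.6

Nominal = Real × (Index/100) = 19120.69 × (73.4/100)
        = 19120.69 × 0.734 = 14034.5865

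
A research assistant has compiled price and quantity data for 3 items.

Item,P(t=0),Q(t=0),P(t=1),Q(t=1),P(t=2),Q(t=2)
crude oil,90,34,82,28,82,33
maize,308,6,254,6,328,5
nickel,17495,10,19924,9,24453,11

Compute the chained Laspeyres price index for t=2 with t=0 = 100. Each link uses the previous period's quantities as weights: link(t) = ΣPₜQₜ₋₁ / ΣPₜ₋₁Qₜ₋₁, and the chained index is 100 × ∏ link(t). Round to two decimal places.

Link t=0→t=1:
ΣP(t=1)Q(t=0) = 82×34 + 254×6 + 19924×10 = 2788 + 1524 + 199240 = 203552
ΣP(t=0)Q(t=0) = 90×34 + 308×6 + 17495×10 = 3060 + 1848 + 174950 = 179858
link = 203552/179858 = 1.131737
Link t=1→t=2:
ΣP(t=2)Q(t=1) = 82×28 + 328×6 + 24453×9 = 2296 + 1968 + 220077 = 224341
ΣP(t=1)Q(t=1) = 82×28 + 254×6 + 19924×9 = 2296 + 1524 + 179316 = 183136
link = 224341/183136 = 1.224997
Chained index = 100 × 1.131737 × 1.224997 = 138.6374

138.64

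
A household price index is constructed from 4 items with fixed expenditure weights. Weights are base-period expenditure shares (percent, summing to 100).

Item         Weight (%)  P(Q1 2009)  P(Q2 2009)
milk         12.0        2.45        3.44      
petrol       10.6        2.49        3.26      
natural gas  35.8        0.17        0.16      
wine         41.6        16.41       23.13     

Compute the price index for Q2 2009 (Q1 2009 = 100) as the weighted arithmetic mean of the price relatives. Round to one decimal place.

milk: 12.0 × (3.44/2.45) = 12.0 × 1.404082 = 16.8490
petrol: 10.6 × (3.26/2.49) = 10.6 × 1.309237 = 13.8779
natural gas: 35.8 × (0.16/0.17) = 35.8 × 0.941176 = 33.6941
wine: 41.6 × (23.13/16.41) = 41.6 × 1.409506 = 58.6355
Index = Σ wᵢ·(p₁ᵢ/p₀ᵢ) = 16.8490 + 13.8779 + 33.6941 + 58.6355 = 123.0565

123.1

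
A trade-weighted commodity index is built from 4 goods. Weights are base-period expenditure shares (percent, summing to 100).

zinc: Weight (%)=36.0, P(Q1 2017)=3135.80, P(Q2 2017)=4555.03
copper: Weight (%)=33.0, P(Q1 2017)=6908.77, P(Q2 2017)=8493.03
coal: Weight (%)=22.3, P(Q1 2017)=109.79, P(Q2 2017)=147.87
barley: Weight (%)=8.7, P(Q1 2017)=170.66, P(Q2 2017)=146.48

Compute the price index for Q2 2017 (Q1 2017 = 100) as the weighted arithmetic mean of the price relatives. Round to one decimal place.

130.4

zinc: 36.0 × (4555.03/3135.80) = 36.0 × 1.452589 = 52.2932
copper: 33.0 × (8493.03/6908.77) = 33.0 × 1.229311 = 40.5673
coal: 22.3 × (147.87/109.79) = 22.3 × 1.346844 = 30.0346
barley: 8.7 × (146.48/170.66) = 8.7 × 0.858315 = 7.4673
Index = Σ wᵢ·(p₁ᵢ/p₀ᵢ) = 52.2932 + 40.5673 + 30.0346 + 7.4673 = 130.3625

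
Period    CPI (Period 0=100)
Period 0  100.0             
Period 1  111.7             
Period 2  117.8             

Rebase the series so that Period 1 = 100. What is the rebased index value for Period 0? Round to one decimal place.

89.5

Rebased(Period 0) = 100.0 / 111.7 × 100 = 89.5255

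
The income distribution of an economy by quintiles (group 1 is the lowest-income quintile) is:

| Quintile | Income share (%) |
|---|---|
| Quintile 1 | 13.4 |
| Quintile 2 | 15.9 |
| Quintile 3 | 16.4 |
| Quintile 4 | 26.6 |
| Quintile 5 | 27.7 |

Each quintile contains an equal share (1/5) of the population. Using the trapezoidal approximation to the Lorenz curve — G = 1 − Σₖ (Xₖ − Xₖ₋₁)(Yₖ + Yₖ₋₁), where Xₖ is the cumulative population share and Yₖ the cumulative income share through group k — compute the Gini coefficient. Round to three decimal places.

0.157

Cumulative income shares Yₖ: 0.1340, 0.2930, 0.4570, 0.7230, 1.0000
Σ (Xₖ−Xₖ₋₁)(Yₖ+Yₖ₋₁) = (1/5)(0.1340+0.0000) + (1/5)(0.2930+0.1340) + (1/5)(0.4570+0.2930) + (1/5)(0.7230+0.4570) + (1/5)(1.0000+0.7230)
  = 0.0268 + 0.0854 + 0.1500 + 0.2360 + 0.3446 = 0.8428
G = 1 − 0.8428 = 0.1572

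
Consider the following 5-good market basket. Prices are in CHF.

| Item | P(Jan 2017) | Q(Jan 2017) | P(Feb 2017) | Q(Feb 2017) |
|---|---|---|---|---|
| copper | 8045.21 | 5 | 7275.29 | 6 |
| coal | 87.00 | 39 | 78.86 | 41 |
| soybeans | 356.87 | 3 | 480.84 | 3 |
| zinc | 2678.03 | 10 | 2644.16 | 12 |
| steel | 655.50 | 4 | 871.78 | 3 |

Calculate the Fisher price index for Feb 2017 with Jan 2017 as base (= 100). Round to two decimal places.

Laspeyres component (base-period weights):
ΣP(Feb 2017)Q(Jan 2017) = 7275.29×5 + 78.86×39 + 480.84×3 + 2644.16×10 + 871.78×4 = 36376.45 + 3075.54 + 1442.52 + 26441.6 + 3487.12 = 70823.23
ΣP(Jan 2017)Q(Jan 2017) = 8045.21×5 + 87.00×39 + 356.87×3 + 2678.03×10 + 655.50×4 = 40226.05 + 3393 + 1070.61 + 26780.3 + 2622 = 74091.96
L = 70823.23 / 74091.96 × 100 = 95.5883
Paasche component (current-period weights):
ΣP(Feb 2017)Q(Feb 2017) = 7275.29×6 + 78.86×41 + 480.84×3 + 2644.16×12 + 871.78×3 = 43651.74 + 3233.26 + 1442.52 + 31729.92 + 2615.34 = 82672.78
ΣP(Jan 2017)Q(Feb 2017) = 8045.21×6 + 87.00×41 + 356.87×3 + 2678.03×12 + 655.50×3 = 48271.26 + 3567 + 1070.61 + 32136.36 + 1966.5 = 87011.73
P = 82672.78 / 87011.73 × 100 = 95.0134
Fisher = √(L × P) = √(95.5883 × 95.0134) = 95.3004

95.30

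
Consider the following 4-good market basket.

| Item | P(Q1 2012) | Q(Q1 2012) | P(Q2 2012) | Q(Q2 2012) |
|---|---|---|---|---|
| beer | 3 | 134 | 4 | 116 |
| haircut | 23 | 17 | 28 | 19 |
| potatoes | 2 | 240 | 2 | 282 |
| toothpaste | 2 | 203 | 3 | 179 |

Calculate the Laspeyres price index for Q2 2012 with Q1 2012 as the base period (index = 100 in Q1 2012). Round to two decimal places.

125.13

Laspeyres price index uses base-period quantities as weights.
ΣP(Q2 2012)·Q(Q1 2012) = 4×134 + 28×17 + 2×240 + 3×203 = 536 + 476 + 480 + 609 = 2101
ΣP(Q1 2012)·Q(Q1 2012) = 3×134 + 23×17 + 2×240 + 2×203 = 402 + 391 + 480 + 406 = 1679
Index = 2101 / 1679 × 100 = 125.1340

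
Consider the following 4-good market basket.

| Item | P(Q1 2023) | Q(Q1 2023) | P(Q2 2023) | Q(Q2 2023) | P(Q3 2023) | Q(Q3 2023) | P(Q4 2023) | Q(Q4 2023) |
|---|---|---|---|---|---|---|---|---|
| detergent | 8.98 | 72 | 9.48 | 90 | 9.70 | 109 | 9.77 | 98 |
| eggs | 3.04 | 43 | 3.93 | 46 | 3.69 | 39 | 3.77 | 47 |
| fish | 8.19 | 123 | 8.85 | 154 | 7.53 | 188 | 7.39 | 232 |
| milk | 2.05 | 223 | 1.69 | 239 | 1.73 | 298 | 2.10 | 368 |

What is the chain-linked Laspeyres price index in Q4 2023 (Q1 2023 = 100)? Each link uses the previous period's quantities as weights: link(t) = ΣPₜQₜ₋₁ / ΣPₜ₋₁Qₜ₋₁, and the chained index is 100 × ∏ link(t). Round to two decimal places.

Link Q1 2023→Q2 2023:
ΣP(Q2 2023)Q(Q1 2023) = 9.48×72 + 3.93×43 + 8.85×123 + 1.69×223 = 682.56 + 168.99 + 1088.55 + 376.87 = 2316.97
ΣP(Q1 2023)Q(Q1 2023) = 8.98×72 + 3.04×43 + 8.19×123 + 2.05×223 = 646.56 + 130.72 + 1007.37 + 457.15 = 2241.8
link = 2316.97/2241.8 = 1.033531
Link Q2 2023→Q3 2023:
ΣP(Q3 2023)Q(Q2 2023) = 9.70×90 + 3.69×46 + 7.53×154 + 1.73×239 = 873 + 169.74 + 1159.62 + 413.47 = 2615.83
ΣP(Q2 2023)Q(Q2 2023) = 9.48×90 + 3.93×46 + 8.85×154 + 1.69×239 = 853.2 + 180.78 + 1362.9 + 403.91 = 2800.79
link = 2615.83/2800.79 = 0.933961
Link Q3 2023→Q4 2023:
ΣP(Q4 2023)Q(Q3 2023) = 9.77×109 + 3.77×39 + 7.39×188 + 2.10×298 = 1064.93 + 147.03 + 1389.32 + 625.8 = 3227.08
ΣP(Q3 2023)Q(Q3 2023) = 9.70×109 + 3.69×39 + 7.53×188 + 1.73×298 = 1057.3 + 143.91 + 1415.64 + 515.54 = 3132.39
link = 3227.08/3132.39 = 1.030229
Chained index = 100 × 1.033531 × 0.933961 × 1.030229 = 99.4458

99.45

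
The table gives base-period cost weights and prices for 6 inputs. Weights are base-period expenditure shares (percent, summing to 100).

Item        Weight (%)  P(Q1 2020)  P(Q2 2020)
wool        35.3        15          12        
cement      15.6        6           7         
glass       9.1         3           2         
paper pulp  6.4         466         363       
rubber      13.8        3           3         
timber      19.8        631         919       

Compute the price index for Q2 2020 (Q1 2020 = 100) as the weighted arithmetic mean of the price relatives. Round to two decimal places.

wool: 35.3 × (12/15) = 35.3 × 0.800000 = 28.2400
cement: 15.6 × (7/6) = 15.6 × 1.166667 = 18.2000
glass: 9.1 × (2/3) = 9.1 × 0.666667 = 6.0667
paper pulp: 6.4 × (363/466) = 6.4 × 0.778970 = 4.9854
rubber: 13.8 × (3/3) = 13.8 × 1.000000 = 13.8000
timber: 19.8 × (919/631) = 19.8 × 1.456418 = 28.8371
Index = Σ wᵢ·(p₁ᵢ/p₀ᵢ) = 28.2400 + 18.2000 + 6.0667 + 4.9854 + 13.8000 + 28.8371 = 100.1292

100.13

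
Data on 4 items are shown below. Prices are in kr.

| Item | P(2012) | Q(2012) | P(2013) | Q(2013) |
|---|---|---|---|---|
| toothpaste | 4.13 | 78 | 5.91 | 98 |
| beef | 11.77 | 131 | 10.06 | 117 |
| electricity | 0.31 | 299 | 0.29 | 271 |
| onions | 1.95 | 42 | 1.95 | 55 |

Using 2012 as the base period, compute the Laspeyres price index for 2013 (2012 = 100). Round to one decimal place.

Laspeyres price index uses base-period quantities as weights.
ΣP(2013)·Q(2012) = 5.91×78 + 10.06×131 + 0.29×299 + 1.95×42 = 460.98 + 1317.86 + 86.71 + 81.9 = 1947.45
ΣP(2012)·Q(2012) = 4.13×78 + 11.77×131 + 0.31×299 + 1.95×42 = 322.14 + 1541.87 + 92.69 + 81.9 = 2038.6
Index = 1947.45 / 2038.6 × 100 = 95.5288

95.5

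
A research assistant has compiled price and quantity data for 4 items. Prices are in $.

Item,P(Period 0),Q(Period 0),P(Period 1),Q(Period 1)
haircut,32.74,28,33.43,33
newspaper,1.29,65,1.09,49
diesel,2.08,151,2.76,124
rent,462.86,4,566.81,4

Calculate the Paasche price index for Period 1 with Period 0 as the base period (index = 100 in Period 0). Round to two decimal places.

115.77

Paasche price index uses current-period quantities as weights.
ΣP(Period 1)·Q(Period 1) = 33.43×33 + 1.09×49 + 2.76×124 + 566.81×4 = 1103.19 + 53.41 + 342.24 + 2267.24 = 3766.08
ΣP(Period 0)·Q(Period 1) = 32.74×33 + 1.29×49 + 2.08×124 + 462.86×4 = 1080.42 + 63.21 + 257.92 + 1851.44 = 3252.99
Index = 3766.08 / 3252.99 × 100 = 115.7729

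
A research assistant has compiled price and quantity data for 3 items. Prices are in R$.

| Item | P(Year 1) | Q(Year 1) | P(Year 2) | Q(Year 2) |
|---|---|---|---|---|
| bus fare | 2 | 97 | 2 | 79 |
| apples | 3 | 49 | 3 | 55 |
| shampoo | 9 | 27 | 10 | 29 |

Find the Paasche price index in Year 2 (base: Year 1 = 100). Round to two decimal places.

104.97

Paasche price index uses current-period quantities as weights.
ΣP(Year 2)·Q(Year 2) = 2×79 + 3×55 + 10×29 = 158 + 165 + 290 = 613
ΣP(Year 1)·Q(Year 2) = 2×79 + 3×55 + 9×29 = 158 + 165 + 261 = 584
Index = 613 / 584 × 100 = 104.9658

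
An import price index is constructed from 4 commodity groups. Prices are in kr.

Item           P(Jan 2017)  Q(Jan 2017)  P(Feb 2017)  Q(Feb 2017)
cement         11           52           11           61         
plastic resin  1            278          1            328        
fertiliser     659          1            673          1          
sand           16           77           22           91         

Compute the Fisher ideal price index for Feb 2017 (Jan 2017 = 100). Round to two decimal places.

Laspeyres component (base-period weights):
ΣP(Feb 2017)Q(Jan 2017) = 11×52 + 1×278 + 673×1 + 22×77 = 572 + 278 + 673 + 1694 = 3217
ΣP(Jan 2017)Q(Jan 2017) = 11×52 + 1×278 + 659×1 + 16×77 = 572 + 278 + 659 + 1232 = 2741
L = 3217 / 2741 × 100 = 117.3659
Paasche component (current-period weights):
ΣP(Feb 2017)Q(Feb 2017) = 11×61 + 1×328 + 673×1 + 22×91 = 671 + 328 + 673 + 2002 = 3674
ΣP(Jan 2017)Q(Feb 2017) = 11×61 + 1×328 + 659×1 + 16×91 = 671 + 328 + 659 + 1456 = 3114
P = 3674 / 3114 × 100 = 117.9833
Fisher = √(L × P) = √(117.3659 × 117.9833) = 117.6742

117.67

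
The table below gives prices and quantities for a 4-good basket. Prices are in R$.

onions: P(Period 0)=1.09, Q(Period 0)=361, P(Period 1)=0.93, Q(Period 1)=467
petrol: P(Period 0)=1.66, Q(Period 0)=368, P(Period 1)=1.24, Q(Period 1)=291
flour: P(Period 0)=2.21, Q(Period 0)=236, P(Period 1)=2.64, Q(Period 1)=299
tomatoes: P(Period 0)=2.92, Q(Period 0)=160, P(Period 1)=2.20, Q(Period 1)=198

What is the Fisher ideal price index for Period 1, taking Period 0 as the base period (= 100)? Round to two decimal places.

89.60

Laspeyres component (base-period weights):
ΣP(Period 1)Q(Period 0) = 0.93×361 + 1.24×368 + 2.64×236 + 2.20×160 = 335.73 + 456.32 + 623.04 + 352 = 1767.09
ΣP(Period 0)Q(Period 0) = 1.09×361 + 1.66×368 + 2.21×236 + 2.92×160 = 393.49 + 610.88 + 521.56 + 467.2 = 1993.13
L = 1767.09 / 1993.13 × 100 = 88.6590
Paasche component (current-period weights):
ΣP(Period 1)Q(Period 1) = 0.93×467 + 1.24×291 + 2.64×299 + 2.20×198 = 434.31 + 360.84 + 789.36 + 435.6 = 2020.11
ΣP(Period 0)Q(Period 1) = 1.09×467 + 1.66×291 + 2.21×299 + 2.92×198 = 509.03 + 483.06 + 660.79 + 578.16 = 2231.04
P = 2020.11 / 2231.04 × 100 = 90.5457
Fisher = √(L × P) = √(88.6590 × 90.5457) = 89.5974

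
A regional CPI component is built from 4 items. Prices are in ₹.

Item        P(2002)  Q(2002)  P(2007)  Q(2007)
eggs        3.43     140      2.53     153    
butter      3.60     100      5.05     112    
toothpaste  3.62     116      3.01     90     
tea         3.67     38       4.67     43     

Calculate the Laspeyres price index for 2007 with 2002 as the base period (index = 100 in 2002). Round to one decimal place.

99.0

Laspeyres price index uses base-period quantities as weights.
ΣP(2007)·Q(2002) = 2.53×140 + 5.05×100 + 3.01×116 + 4.67×38 = 354.2 + 505 + 349.16 + 177.46 = 1385.82
ΣP(2002)·Q(2002) = 3.43×140 + 3.60×100 + 3.62×116 + 3.67×38 = 480.2 + 360 + 419.92 + 139.46 = 1399.58
Index = 1385.82 / 1399.58 × 100 = 99.0168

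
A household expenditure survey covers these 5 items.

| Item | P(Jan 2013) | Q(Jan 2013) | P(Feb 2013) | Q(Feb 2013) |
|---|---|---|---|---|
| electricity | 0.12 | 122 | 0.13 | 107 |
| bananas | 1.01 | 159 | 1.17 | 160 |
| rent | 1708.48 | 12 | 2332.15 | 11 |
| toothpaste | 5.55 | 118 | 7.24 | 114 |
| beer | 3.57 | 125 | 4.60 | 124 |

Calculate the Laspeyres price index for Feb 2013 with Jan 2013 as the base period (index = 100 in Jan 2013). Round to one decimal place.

Laspeyres price index uses base-period quantities as weights.
ΣP(Feb 2013)·Q(Jan 2013) = 0.13×122 + 1.17×159 + 2332.15×12 + 7.24×118 + 4.60×125 = 15.86 + 186.03 + 27985.8 + 854.32 + 575 = 29617.01
ΣP(Jan 2013)·Q(Jan 2013) = 0.12×122 + 1.01×159 + 1708.48×12 + 5.55×118 + 3.57×125 = 14.64 + 160.59 + 20501.76 + 654.9 + 446.25 = 21778.14
Index = 29617.01 / 21778.14 × 100 = 135.9942

136.0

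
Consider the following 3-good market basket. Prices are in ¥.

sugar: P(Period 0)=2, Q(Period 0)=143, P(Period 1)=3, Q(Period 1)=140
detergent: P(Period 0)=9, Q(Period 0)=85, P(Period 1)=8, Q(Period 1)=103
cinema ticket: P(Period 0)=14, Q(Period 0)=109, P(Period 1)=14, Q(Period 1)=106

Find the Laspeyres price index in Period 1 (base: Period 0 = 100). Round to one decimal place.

102.3

Laspeyres price index uses base-period quantities as weights.
ΣP(Period 1)·Q(Period 0) = 3×143 + 8×85 + 14×109 = 429 + 680 + 1526 = 2635
ΣP(Period 0)·Q(Period 0) = 2×143 + 9×85 + 14×109 = 286 + 765 + 1526 = 2577
Index = 2635 / 2577 × 100 = 102.2507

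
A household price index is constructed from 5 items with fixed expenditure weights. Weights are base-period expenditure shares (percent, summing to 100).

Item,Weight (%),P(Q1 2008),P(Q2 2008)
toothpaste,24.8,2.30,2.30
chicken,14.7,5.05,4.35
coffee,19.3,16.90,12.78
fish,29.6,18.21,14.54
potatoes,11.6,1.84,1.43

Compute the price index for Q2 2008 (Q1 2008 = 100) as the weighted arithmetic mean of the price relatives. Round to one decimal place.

toothpaste: 24.8 × (2.30/2.30) = 24.8 × 1.000000 = 24.8000
chicken: 14.7 × (4.35/5.05) = 14.7 × 0.861386 = 12.6624
coffee: 19.3 × (12.78/16.90) = 19.3 × 0.756213 = 14.5949
fish: 29.6 × (14.54/18.21) = 29.6 × 0.798462 = 23.6345
potatoes: 11.6 × (1.43/1.84) = 11.6 × 0.777174 = 9.0152
Index = Σ wᵢ·(p₁ᵢ/p₀ᵢ) = 24.8000 + 12.6624 + 14.5949 + 23.6345 + 9.0152 = 84.7070

84.7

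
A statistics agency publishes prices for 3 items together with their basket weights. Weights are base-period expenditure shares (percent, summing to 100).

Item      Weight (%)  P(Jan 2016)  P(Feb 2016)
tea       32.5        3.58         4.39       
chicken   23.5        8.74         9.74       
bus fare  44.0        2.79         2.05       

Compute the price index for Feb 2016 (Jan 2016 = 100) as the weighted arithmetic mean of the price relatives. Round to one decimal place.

98.4

tea: 32.5 × (4.39/3.58) = 32.5 × 1.226257 = 39.8534
chicken: 23.5 × (9.74/8.74) = 23.5 × 1.114416 = 26.1888
bus fare: 44.0 × (2.05/2.79) = 44.0 × 0.734767 = 32.3297
Index = Σ wᵢ·(p₁ᵢ/p₀ᵢ) = 39.8534 + 26.1888 + 32.3297 = 98.3719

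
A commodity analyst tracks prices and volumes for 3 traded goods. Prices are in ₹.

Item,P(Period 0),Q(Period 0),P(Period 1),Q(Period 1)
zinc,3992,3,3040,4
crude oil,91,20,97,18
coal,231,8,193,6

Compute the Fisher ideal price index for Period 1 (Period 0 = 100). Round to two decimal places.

Laspeyres component (base-period weights):
ΣP(Period 1)Q(Period 0) = 3040×3 + 97×20 + 193×8 = 9120 + 1940 + 1544 = 12604
ΣP(Period 0)Q(Period 0) = 3992×3 + 91×20 + 231×8 = 11976 + 1820 + 1848 = 15644
L = 12604 / 15644 × 100 = 80.5676
Paasche component (current-period weights):
ΣP(Period 1)Q(Period 1) = 3040×4 + 97×18 + 193×6 = 12160 + 1746 + 1158 = 15064
ΣP(Period 0)Q(Period 1) = 3992×4 + 91×18 + 231×6 = 15968 + 1638 + 1386 = 18992
P = 15064 / 18992 × 100 = 79.3176
Fisher = √(L × P) = √(80.5676 × 79.3176) = 79.9402

79.94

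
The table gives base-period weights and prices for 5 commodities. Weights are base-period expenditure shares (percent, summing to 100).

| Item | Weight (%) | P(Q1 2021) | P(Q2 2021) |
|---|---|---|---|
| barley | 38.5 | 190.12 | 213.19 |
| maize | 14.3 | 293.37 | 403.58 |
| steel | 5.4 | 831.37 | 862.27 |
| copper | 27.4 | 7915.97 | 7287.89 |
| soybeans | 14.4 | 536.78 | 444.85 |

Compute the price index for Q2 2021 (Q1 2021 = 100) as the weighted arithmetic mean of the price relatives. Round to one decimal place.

105.6

barley: 38.5 × (213.19/190.12) = 38.5 × 1.121344 = 43.1718
maize: 14.3 × (403.58/293.37) = 14.3 × 1.375669 = 19.6721
steel: 5.4 × (862.27/831.37) = 5.4 × 1.037168 = 5.6007
copper: 27.4 × (7287.89/7915.97) = 27.4 × 0.920657 = 25.2260
soybeans: 14.4 × (444.85/536.78) = 14.4 × 0.828738 = 11.9338
Index = Σ wᵢ·(p₁ᵢ/p₀ᵢ) = 43.1718 + 19.6721 + 5.6007 + 25.2260 + 11.9338 = 105.6043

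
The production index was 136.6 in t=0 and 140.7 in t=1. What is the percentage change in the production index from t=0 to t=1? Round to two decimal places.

3.00%

Change = (140.7 − 136.6) / 136.6 × 100
       = 4.1 / 136.6 × 100 = 3.0015%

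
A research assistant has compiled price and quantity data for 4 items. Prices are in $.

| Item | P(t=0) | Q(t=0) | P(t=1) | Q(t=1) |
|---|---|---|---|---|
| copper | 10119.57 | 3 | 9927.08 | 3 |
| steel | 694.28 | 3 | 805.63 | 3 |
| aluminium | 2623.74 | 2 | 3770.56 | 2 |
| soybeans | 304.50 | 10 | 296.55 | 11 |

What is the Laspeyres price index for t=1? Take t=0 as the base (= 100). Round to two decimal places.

104.84

Laspeyres price index uses base-period quantities as weights.
ΣP(t=1)·Q(t=0) = 9927.08×3 + 805.63×3 + 3770.56×2 + 296.55×10 = 29781.24 + 2416.89 + 7541.12 + 2965.5 = 42704.75
ΣP(t=0)·Q(t=0) = 10119.57×3 + 694.28×3 + 2623.74×2 + 304.50×10 = 30358.71 + 2082.84 + 5247.48 + 3045 = 40734.03
Index = 42704.75 / 40734.03 × 100 = 104.8380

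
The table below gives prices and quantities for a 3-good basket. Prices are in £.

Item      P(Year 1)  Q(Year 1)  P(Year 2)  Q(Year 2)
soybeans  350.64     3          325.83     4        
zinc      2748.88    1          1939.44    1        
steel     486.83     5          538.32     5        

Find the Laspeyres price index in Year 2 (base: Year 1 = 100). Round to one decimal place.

90.0

Laspeyres price index uses base-period quantities as weights.
ΣP(Year 2)·Q(Year 1) = 325.83×3 + 1939.44×1 + 538.32×5 = 977.49 + 1939.44 + 2691.6 = 5608.53
ΣP(Year 1)·Q(Year 1) = 350.64×3 + 2748.88×1 + 486.83×5 = 1051.92 + 2748.88 + 2434.15 = 6234.95
Index = 5608.53 / 6234.95 × 100 = 89.9531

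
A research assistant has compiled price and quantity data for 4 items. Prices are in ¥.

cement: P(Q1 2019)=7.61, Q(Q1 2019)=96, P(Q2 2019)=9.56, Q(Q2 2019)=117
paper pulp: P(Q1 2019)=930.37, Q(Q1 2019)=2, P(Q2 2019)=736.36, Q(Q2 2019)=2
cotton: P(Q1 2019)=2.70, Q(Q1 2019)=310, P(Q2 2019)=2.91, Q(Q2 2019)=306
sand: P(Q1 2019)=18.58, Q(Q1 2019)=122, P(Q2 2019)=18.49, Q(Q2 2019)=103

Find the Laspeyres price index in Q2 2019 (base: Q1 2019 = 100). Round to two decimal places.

Laspeyres price index uses base-period quantities as weights.
ΣP(Q2 2019)·Q(Q1 2019) = 9.56×96 + 736.36×2 + 2.91×310 + 18.49×122 = 917.76 + 1472.72 + 902.1 + 2255.78 = 5548.36
ΣP(Q1 2019)·Q(Q1 2019) = 7.61×96 + 930.37×2 + 2.70×310 + 18.58×122 = 730.56 + 1860.74 + 837 + 2266.76 = 5695.06
Index = 5548.36 / 5695.06 × 100 = 97.4241

97.42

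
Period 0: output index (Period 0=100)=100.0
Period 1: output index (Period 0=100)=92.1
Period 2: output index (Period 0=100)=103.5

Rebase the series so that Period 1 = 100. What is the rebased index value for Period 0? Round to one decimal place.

108.6

Rebased(Period 0) = 100.0 / 92.1 × 100 = 108.5776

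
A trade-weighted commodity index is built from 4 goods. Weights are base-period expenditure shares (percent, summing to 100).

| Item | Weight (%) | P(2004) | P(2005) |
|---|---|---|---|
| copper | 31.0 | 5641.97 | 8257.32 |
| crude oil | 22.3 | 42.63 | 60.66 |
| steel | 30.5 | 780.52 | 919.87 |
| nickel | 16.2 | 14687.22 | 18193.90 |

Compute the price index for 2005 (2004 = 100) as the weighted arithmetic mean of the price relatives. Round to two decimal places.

133.11

copper: 31.0 × (8257.32/5641.97) = 31.0 × 1.463553 = 45.3701
crude oil: 22.3 × (60.66/42.63) = 22.3 × 1.422942 = 31.7316
steel: 30.5 × (919.87/780.52) = 30.5 × 1.178535 = 35.9453
nickel: 16.2 × (18193.90/14687.22) = 16.2 × 1.238757 = 20.0679
Index = Σ wᵢ·(p₁ᵢ/p₀ᵢ) = 45.3701 + 31.7316 + 35.9453 + 20.0679 = 133.1149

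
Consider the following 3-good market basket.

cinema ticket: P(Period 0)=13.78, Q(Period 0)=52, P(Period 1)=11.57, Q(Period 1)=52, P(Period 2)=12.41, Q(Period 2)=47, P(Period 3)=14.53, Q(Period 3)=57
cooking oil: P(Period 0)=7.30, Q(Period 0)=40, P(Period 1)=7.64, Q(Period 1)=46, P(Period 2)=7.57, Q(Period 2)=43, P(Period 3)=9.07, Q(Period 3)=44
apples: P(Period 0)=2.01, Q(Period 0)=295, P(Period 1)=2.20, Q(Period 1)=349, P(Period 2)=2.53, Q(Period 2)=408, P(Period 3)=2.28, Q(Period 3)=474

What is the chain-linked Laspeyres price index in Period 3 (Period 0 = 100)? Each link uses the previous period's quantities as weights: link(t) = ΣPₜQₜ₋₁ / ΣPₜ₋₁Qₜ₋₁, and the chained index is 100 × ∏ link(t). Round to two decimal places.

109.35

Link Period 0→Period 1:
ΣP(Period 1)Q(Period 0) = 11.57×52 + 7.64×40 + 2.20×295 = 601.64 + 305.6 + 649 = 1556.24
ΣP(Period 0)Q(Period 0) = 13.78×52 + 7.30×40 + 2.01×295 = 716.56 + 292 + 592.95 = 1601.51
link = 1556.24/1601.51 = 0.971733
Link Period 1→Period 2:
ΣP(Period 2)Q(Period 1) = 12.41×52 + 7.57×46 + 2.53×349 = 645.32 + 348.22 + 882.97 = 1876.51
ΣP(Period 1)Q(Period 1) = 11.57×52 + 7.64×46 + 2.20×349 = 601.64 + 351.44 + 767.8 = 1720.88
link = 1876.51/1720.88 = 1.090436
Link Period 2→Period 3:
ΣP(Period 3)Q(Period 2) = 14.53×47 + 9.07×43 + 2.28×408 = 682.91 + 390.01 + 930.24 = 2003.16
ΣP(Period 2)Q(Period 2) = 12.41×47 + 7.57×43 + 2.53×408 = 583.27 + 325.51 + 1032.24 = 1941.02
link = 2003.16/1941.02 = 1.032014
Chained index = 100 × 0.971733 × 1.090436 × 1.032014 = 109.3535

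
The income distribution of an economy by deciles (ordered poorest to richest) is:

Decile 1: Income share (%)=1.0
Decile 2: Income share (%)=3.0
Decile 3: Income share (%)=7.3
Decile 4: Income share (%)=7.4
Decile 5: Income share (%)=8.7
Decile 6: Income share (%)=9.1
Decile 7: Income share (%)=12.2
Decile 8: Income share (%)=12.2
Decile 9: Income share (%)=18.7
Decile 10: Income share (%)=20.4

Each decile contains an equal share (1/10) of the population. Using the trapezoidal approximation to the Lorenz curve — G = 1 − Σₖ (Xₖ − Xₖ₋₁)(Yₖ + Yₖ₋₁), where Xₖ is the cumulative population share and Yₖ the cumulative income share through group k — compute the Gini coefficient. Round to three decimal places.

Cumulative income shares Yₖ: 0.0100, 0.0400, 0.1130, 0.1870, 0.2740, 0.3650, 0.4870, 0.6090, 0.7960, 1.0000
Σ (Xₖ−Xₖ₋₁)(Yₖ+Yₖ₋₁) = (1/10)(0.0100+0.0000) + (1/10)(0.0400+0.0100) + (1/10)(0.1130+0.0400) + (1/10)(0.1870+0.1130) + (1/10)(0.2740+0.1870) + (1/10)(0.3650+0.2740) + (1/10)(0.4870+0.3650) + (1/10)(0.6090+0.4870) + (1/10)(0.7960+0.6090) + (1/10)(1.0000+0.7960)
  = 0.0010 + 0.0050 + 0.0153 + 0.0300 + 0.0461 + 0.0639 + 0.0852 + 0.1096 + 0.1405 + 0.1796 = 0.6762
G = 1 − 0.6762 = 0.3238

0.324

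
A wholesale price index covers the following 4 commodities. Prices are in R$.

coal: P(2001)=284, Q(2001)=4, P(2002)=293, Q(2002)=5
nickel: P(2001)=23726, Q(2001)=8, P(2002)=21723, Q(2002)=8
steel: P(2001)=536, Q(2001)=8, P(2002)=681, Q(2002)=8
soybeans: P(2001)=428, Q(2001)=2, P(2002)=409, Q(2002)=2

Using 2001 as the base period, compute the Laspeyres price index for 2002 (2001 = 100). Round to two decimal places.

Laspeyres price index uses base-period quantities as weights.
ΣP(2002)·Q(2001) = 293×4 + 21723×8 + 681×8 + 409×2 = 1172 + 173784 + 5448 + 818 = 181222
ΣP(2001)·Q(2001) = 284×4 + 23726×8 + 536×8 + 428×2 = 1136 + 189808 + 4288 + 856 = 196088
Index = 181222 / 196088 × 100 = 92.4187

92.42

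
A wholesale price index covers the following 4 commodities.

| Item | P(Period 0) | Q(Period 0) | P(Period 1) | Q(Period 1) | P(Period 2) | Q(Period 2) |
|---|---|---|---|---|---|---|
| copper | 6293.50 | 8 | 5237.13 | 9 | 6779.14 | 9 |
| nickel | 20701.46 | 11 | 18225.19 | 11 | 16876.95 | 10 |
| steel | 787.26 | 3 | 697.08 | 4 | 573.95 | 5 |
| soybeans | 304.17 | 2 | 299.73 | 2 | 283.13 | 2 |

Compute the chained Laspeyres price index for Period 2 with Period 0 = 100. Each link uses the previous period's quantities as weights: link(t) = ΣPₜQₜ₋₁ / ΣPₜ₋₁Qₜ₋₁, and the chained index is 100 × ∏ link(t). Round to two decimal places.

Link Period 0→Period 1:
ΣP(Period 1)Q(Period 0) = 5237.13×8 + 18225.19×11 + 697.08×3 + 299.73×2 = 41897.04 + 200477.09 + 2091.24 + 599.46 = 245064.83
ΣP(Period 0)Q(Period 0) = 6293.50×8 + 20701.46×11 + 787.26×3 + 304.17×2 = 50348 + 227716.06 + 2361.78 + 608.34 = 281034.18
link = 245064.83/281034.18 = 0.872011
Link Period 1→Period 2:
ΣP(Period 2)Q(Period 1) = 6779.14×9 + 16876.95×11 + 573.95×4 + 283.13×2 = 61012.26 + 185646.45 + 2295.8 + 566.26 = 249520.77
ΣP(Period 1)Q(Period 1) = 5237.13×9 + 18225.19×11 + 697.08×4 + 299.73×2 = 47134.17 + 200477.09 + 2788.32 + 599.46 = 250999.04
link = 249520.77/250999.04 = 0.994110
Chained index = 100 × 0.872011 × 0.994110 = 86.6875

86.69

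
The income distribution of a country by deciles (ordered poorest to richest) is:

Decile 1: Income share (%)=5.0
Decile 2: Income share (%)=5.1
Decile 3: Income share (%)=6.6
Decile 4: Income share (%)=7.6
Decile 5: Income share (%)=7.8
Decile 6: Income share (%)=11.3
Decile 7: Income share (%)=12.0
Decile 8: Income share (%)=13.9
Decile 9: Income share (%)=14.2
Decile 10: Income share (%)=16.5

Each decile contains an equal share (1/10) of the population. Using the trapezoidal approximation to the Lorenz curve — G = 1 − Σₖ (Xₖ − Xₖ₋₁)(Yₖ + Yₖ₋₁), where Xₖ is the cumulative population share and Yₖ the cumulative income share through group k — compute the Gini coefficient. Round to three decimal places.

Cumulative income shares Yₖ: 0.0500, 0.1010, 0.1670, 0.2430, 0.3210, 0.4340, 0.5540, 0.6930, 0.8350, 1.0000
Σ (Xₖ−Xₖ₋₁)(Yₖ+Yₖ₋₁) = (1/10)(0.0500+0.0000) + (1/10)(0.1010+0.0500) + (1/10)(0.1670+0.1010) + (1/10)(0.2430+0.1670) + (1/10)(0.3210+0.2430) + (1/10)(0.4340+0.3210) + (1/10)(0.5540+0.4340) + (1/10)(0.6930+0.5540) + (1/10)(0.8350+0.6930) + (1/10)(1.0000+0.8350)
  = 0.0050 + 0.0151 + 0.0268 + 0.0410 + 0.0564 + 0.0755 + 0.0988 + 0.1247 + 0.1528 + 0.1835 = 0.7796
G = 1 − 0.7796 = 0.2204

0.220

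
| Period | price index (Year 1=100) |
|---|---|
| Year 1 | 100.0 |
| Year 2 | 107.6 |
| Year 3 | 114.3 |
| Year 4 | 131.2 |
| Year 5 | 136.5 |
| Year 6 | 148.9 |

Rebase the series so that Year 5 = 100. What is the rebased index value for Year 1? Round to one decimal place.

73.3

Rebased(Year 1) = 100.0 / 136.5 × 100 = 73.2601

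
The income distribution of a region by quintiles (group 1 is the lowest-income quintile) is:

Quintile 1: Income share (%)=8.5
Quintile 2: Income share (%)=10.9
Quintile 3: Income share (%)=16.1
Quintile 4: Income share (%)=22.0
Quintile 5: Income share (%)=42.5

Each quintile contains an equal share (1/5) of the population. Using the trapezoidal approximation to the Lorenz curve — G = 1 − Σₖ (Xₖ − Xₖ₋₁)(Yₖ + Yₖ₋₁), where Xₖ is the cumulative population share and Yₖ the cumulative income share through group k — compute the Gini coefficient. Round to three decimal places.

0.316

Cumulative income shares Yₖ: 0.0850, 0.1940, 0.3550, 0.5750, 1.0000
Σ (Xₖ−Xₖ₋₁)(Yₖ+Yₖ₋₁) = (1/5)(0.0850+0.0000) + (1/5)(0.1940+0.0850) + (1/5)(0.3550+0.1940) + (1/5)(0.5750+0.3550) + (1/5)(1.0000+0.5750)
  = 0.0170 + 0.0558 + 0.1098 + 0.1860 + 0.3150 = 0.6836
G = 1 − 0.6836 = 0.3164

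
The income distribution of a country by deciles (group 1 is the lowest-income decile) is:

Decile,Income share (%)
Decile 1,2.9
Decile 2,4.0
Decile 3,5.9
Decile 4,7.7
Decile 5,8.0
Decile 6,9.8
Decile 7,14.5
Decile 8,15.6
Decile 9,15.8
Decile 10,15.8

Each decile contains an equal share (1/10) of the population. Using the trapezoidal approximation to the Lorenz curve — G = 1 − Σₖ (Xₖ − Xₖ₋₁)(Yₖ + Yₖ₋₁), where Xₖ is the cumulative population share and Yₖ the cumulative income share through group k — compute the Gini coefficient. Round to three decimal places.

0.269

Cumulative income shares Yₖ: 0.0290, 0.0690, 0.1280, 0.2050, 0.2850, 0.3830, 0.5280, 0.6840, 0.8420, 1.0000
Σ (Xₖ−Xₖ₋₁)(Yₖ+Yₖ₋₁) = (1/10)(0.0290+0.0000) + (1/10)(0.0690+0.0290) + (1/10)(0.1280+0.0690) + (1/10)(0.2050+0.1280) + (1/10)(0.2850+0.2050) + (1/10)(0.3830+0.2850) + (1/10)(0.5280+0.3830) + (1/10)(0.6840+0.5280) + (1/10)(0.8420+0.6840) + (1/10)(1.0000+0.8420)
  = 0.0029 + 0.0098 + 0.0197 + 0.0333 + 0.0490 + 0.0668 + 0.0911 + 0.1212 + 0.1526 + 0.1842 = 0.7306
G = 1 − 0.7306 = 0.2694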